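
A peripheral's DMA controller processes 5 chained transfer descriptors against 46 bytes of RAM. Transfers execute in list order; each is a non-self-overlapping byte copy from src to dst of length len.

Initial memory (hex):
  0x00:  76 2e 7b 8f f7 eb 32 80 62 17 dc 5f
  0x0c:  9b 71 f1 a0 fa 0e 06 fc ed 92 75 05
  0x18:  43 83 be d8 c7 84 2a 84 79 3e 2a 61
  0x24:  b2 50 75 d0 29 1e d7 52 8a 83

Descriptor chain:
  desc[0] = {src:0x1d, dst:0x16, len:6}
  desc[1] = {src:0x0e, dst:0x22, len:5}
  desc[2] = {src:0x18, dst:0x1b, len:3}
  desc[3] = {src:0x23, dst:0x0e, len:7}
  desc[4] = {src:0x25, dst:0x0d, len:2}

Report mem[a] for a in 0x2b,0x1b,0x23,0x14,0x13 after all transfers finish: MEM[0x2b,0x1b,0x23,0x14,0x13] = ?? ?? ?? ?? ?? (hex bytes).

  after D0: wrote 6B at 0x16 = 842a84793e2a
  after D1: wrote 5B at 0x22 = f1a0fa0e06
  after D2: wrote 3B at 0x1b = 84793e
  after D3: wrote 7B at 0x0e = a0fa0e06d0291e
  after D4: wrote 2B at 0x0d = 0e06
query mem[0x2b]=0x52, mem[0x1b]=0x84, mem[0x23]=0xa0, mem[0x14]=0x1e, mem[0x13]=0x29

MEM[0x2b,0x1b,0x23,0x14,0x13] = 52 84 a0 1e 29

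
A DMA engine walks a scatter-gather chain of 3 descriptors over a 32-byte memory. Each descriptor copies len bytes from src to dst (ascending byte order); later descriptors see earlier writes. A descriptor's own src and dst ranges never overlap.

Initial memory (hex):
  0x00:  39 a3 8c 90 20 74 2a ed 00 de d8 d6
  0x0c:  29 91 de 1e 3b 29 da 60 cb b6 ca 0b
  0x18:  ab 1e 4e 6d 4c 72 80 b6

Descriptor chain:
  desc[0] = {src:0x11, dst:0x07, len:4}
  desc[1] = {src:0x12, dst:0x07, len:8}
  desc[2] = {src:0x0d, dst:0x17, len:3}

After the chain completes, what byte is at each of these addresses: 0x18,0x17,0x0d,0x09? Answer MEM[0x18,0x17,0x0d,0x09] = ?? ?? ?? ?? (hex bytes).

MEM[0x18,0x17,0x0d,0x09] = 1e ab ab cb

[0] 0x11->0x07 len=4 : 29 da 60 cb
[1] 0x12->0x07 len=8 : da 60 cb b6 ca 0b ab 1e
[2] 0x0d->0x17 len=3 : ab 1e 1e
query mem[0x18]=0x1e, mem[0x17]=0xab, mem[0x0d]=0xab, mem[0x09]=0xcb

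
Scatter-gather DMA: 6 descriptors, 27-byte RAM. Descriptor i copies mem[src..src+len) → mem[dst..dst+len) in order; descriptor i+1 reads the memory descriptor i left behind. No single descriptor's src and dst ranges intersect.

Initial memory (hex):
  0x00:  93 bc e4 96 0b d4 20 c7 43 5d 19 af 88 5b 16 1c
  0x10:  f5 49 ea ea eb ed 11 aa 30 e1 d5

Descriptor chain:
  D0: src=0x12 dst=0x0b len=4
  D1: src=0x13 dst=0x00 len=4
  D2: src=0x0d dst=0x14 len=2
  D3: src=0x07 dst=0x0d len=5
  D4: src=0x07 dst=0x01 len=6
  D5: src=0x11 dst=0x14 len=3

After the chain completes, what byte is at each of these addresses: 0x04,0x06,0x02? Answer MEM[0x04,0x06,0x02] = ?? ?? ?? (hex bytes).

MEM[0x04,0x06,0x02] = 19 ea 43

[0] 0x12->0x0b len=4 : ea ea eb ed
[1] 0x13->0x00 len=4 : ea eb ed 11
[2] 0x0d->0x14 len=2 : eb ed
[3] 0x07->0x0d len=5 : c7 43 5d 19 ea
[4] 0x07->0x01 len=6 : c7 43 5d 19 ea ea
[5] 0x11->0x14 len=3 : ea ea ea
query mem[0x04]=0x19, mem[0x06]=0xea, mem[0x02]=0x43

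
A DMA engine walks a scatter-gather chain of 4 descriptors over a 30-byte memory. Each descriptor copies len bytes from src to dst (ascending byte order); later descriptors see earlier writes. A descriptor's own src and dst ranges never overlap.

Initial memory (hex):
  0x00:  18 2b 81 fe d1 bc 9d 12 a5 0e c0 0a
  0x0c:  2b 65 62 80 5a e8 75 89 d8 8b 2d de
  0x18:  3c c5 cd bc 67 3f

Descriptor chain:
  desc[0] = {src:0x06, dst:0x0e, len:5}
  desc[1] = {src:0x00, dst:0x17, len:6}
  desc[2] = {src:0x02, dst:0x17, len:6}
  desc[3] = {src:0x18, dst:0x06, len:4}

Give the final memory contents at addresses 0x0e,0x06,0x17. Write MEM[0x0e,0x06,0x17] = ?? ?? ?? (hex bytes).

[0] 0x06->0x0e len=5 : 9d 12 a5 0e c0
[1] 0x00->0x17 len=6 : 18 2b 81 fe d1 bc
[2] 0x02->0x17 len=6 : 81 fe d1 bc 9d 12
[3] 0x18->0x06 len=4 : fe d1 bc 9d
query mem[0x0e]=0x9d, mem[0x06]=0xfe, mem[0x17]=0x81

MEM[0x0e,0x06,0x17] = 9d fe 81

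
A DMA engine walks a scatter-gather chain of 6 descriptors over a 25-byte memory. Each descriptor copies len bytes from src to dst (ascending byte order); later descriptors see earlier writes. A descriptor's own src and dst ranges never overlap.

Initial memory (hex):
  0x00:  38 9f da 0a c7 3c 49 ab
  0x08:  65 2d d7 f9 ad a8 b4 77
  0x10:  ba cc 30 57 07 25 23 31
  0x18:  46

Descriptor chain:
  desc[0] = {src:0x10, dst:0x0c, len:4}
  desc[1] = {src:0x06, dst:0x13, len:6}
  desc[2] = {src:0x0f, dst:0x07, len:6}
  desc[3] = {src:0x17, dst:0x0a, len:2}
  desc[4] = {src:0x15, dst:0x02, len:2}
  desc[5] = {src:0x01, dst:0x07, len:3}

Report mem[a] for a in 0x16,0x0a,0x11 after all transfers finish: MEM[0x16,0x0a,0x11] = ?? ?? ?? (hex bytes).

MEM[0x16,0x0a,0x11] = 2d d7 cc

[0] 0x10->0x0c len=4 : ba cc 30 57
[1] 0x06->0x13 len=6 : 49 ab 65 2d d7 f9
[2] 0x0f->0x07 len=6 : 57 ba cc 30 49 ab
[3] 0x17->0x0a len=2 : d7 f9
[4] 0x15->0x02 len=2 : 65 2d
[5] 0x01->0x07 len=3 : 9f 65 2d
query mem[0x16]=0x2d, mem[0x0a]=0xd7, mem[0x11]=0xcc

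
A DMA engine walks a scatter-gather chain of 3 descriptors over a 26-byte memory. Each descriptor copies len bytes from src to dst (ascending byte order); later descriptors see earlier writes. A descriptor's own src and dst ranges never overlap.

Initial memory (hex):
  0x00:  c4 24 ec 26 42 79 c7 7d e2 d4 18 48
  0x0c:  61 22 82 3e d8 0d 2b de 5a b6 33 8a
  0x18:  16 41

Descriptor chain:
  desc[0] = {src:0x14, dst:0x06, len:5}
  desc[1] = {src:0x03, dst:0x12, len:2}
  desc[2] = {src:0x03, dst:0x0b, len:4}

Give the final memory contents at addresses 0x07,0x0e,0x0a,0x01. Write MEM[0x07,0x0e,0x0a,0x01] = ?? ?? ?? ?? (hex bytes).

MEM[0x07,0x0e,0x0a,0x01] = b6 5a 16 24

#0 dst[0x06+5] := {0x5a,0xb6,0x33,0x8a,0x16}
#1 dst[0x12+2] := {0x26,0x42}
#2 dst[0x0b+4] := {0x26,0x42,0x79,0x5a}
query mem[0x07]=0xb6, mem[0x0e]=0x5a, mem[0x0a]=0x16, mem[0x01]=0x24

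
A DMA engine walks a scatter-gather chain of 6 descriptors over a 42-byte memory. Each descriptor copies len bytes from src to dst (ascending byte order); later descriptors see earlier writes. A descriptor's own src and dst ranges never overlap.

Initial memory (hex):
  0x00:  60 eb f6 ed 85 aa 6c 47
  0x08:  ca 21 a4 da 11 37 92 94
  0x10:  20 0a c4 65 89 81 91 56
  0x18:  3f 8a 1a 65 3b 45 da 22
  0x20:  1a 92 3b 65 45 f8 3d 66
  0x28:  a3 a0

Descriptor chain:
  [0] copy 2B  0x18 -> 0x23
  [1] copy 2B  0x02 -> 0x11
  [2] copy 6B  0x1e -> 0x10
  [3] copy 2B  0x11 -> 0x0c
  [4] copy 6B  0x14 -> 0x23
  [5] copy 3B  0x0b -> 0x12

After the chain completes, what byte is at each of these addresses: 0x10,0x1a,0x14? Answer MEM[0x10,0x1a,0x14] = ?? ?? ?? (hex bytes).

MEM[0x10,0x1a,0x14] = da 1a 1a

[0] 0x18->0x23 len=2 : 3f 8a
[1] 0x02->0x11 len=2 : f6 ed
[2] 0x1e->0x10 len=6 : da 22 1a 92 3b 3f
[3] 0x11->0x0c len=2 : 22 1a
[4] 0x14->0x23 len=6 : 3b 3f 91 56 3f 8a
[5] 0x0b->0x12 len=3 : da 22 1a
query mem[0x10]=0xda, mem[0x1a]=0x1a, mem[0x14]=0x1a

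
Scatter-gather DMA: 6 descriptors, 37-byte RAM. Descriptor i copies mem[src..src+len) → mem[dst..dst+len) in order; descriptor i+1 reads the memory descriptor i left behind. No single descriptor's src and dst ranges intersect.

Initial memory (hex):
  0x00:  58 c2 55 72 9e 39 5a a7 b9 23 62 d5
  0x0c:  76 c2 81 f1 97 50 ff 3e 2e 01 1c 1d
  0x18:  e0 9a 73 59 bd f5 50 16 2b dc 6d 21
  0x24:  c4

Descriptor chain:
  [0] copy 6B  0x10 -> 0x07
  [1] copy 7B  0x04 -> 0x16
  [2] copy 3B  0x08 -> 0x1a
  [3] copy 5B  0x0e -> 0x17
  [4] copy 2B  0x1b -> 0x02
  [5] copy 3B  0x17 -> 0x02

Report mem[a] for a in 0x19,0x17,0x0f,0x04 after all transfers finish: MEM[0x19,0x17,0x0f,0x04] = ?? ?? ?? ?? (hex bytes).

[0] 0x10->0x07 len=6 : 97 50 ff 3e 2e 01
[1] 0x04->0x16 len=7 : 9e 39 5a 97 50 ff 3e
[2] 0x08->0x1a len=3 : 50 ff 3e
[3] 0x0e->0x17 len=5 : 81 f1 97 50 ff
[4] 0x1b->0x02 len=2 : ff 3e
[5] 0x17->0x02 len=3 : 81 f1 97
query mem[0x19]=0x97, mem[0x17]=0x81, mem[0x0f]=0xf1, mem[0x04]=0x97

MEM[0x19,0x17,0x0f,0x04] = 97 81 f1 97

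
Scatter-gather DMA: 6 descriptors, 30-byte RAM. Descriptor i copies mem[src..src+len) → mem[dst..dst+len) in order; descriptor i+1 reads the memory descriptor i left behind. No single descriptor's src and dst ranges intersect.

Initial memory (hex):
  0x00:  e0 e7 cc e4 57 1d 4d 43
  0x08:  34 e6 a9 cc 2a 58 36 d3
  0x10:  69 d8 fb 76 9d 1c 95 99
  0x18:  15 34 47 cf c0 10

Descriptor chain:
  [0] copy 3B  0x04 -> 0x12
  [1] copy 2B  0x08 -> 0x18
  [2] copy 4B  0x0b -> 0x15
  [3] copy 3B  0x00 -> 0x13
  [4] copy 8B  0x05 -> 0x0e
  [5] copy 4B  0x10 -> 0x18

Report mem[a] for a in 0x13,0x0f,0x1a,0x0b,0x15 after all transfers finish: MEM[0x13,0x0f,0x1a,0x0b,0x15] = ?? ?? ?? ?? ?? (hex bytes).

#0 dst[0x12+3] := {0x57,0x1d,0x4d}
#1 dst[0x18+2] := {0x34,0xe6}
#2 dst[0x15+4] := {0xcc,0x2a,0x58,0x36}
#3 dst[0x13+3] := {0xe0,0xe7,0xcc}
#4 dst[0x0e+8] := {0x1d,0x4d,0x43,0x34,0xe6,0xa9,0xcc,0x2a}
#5 dst[0x18+4] := {0x43,0x34,0xe6,0xa9}
query mem[0x13]=0xa9, mem[0x0f]=0x4d, mem[0x1a]=0xe6, mem[0x0b]=0xcc, mem[0x15]=0x2a

MEM[0x13,0x0f,0x1a,0x0b,0x15] = a9 4d e6 cc 2a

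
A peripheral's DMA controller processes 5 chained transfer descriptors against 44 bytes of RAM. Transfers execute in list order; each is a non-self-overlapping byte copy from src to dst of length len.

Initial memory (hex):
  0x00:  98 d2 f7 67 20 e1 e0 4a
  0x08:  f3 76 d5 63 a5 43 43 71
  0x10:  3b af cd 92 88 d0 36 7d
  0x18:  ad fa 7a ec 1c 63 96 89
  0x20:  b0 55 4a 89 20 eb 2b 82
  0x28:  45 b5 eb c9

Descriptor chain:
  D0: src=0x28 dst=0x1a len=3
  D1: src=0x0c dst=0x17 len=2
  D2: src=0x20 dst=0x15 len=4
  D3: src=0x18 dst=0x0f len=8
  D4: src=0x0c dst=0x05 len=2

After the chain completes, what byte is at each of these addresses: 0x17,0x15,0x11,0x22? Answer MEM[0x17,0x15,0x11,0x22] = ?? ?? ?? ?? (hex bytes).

MEM[0x17,0x15,0x11,0x22] = 4a 96 45 4a

D0: mem[0x1a..0x1c] <- [45 b5 eb]
D1: mem[0x17..0x18] <- [a5 43]
D2: mem[0x15..0x18] <- [b0 55 4a 89]
D3: mem[0x0f..0x16] <- [89 fa 45 b5 eb 63 96 89]
D4: mem[0x05..0x06] <- [a5 43]
query mem[0x17]=0x4a, mem[0x15]=0x96, mem[0x11]=0x45, mem[0x22]=0x4a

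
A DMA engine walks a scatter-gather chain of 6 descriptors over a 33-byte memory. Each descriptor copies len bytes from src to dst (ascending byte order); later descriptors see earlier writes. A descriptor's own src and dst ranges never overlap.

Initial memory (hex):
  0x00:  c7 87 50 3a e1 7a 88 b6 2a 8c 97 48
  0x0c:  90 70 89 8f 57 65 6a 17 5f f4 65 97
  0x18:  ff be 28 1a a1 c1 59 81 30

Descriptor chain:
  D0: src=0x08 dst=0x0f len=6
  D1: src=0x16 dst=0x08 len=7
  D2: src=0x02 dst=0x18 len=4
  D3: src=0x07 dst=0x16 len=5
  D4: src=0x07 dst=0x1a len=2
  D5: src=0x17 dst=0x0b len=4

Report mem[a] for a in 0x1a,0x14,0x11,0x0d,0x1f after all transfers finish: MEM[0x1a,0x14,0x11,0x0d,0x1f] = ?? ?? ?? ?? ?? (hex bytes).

MEM[0x1a,0x14,0x11,0x0d,0x1f] = b6 70 97 ff 81

D0: mem[0x0f..0x14] <- [2a 8c 97 48 90 70]
D1: mem[0x08..0x0e] <- [65 97 ff be 28 1a a1]
D2: mem[0x18..0x1b] <- [50 3a e1 7a]
D3: mem[0x16..0x1a] <- [b6 65 97 ff be]
D4: mem[0x1a..0x1b] <- [b6 65]
D5: mem[0x0b..0x0e] <- [65 97 ff b6]
query mem[0x1a]=0xb6, mem[0x14]=0x70, mem[0x11]=0x97, mem[0x0d]=0xff, mem[0x1f]=0x81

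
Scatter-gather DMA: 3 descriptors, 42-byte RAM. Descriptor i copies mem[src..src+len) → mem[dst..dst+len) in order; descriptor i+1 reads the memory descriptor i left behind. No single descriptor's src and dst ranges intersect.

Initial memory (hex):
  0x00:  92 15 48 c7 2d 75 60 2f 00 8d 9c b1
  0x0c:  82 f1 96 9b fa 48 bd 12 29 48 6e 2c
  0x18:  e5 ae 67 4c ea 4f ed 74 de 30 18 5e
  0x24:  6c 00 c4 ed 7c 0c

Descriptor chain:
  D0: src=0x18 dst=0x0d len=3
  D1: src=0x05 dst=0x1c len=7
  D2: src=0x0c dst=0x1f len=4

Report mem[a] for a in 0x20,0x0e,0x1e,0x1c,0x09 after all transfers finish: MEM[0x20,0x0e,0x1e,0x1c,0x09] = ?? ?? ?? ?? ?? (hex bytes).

MEM[0x20,0x0e,0x1e,0x1c,0x09] = e5 ae 2f 75 8d

[0] 0x18->0x0d len=3 : e5 ae 67
[1] 0x05->0x1c len=7 : 75 60 2f 00 8d 9c b1
[2] 0x0c->0x1f len=4 : 82 e5 ae 67
query mem[0x20]=0xe5, mem[0x0e]=0xae, mem[0x1e]=0x2f, mem[0x1c]=0x75, mem[0x09]=0x8d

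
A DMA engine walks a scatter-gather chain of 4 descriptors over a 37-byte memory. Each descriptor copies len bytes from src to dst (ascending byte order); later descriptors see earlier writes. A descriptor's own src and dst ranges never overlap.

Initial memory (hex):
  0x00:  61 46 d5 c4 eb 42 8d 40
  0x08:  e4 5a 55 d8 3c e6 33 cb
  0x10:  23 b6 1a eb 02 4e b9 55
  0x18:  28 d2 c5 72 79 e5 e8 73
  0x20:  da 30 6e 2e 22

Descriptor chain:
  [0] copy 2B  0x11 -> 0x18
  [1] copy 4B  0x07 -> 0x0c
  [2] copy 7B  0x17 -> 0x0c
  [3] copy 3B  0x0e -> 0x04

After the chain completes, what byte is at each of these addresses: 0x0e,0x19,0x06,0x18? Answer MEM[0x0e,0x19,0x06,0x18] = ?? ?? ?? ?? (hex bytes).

[0] 0x11->0x18 len=2 : b6 1a
[1] 0x07->0x0c len=4 : 40 e4 5a 55
[2] 0x17->0x0c len=7 : 55 b6 1a c5 72 79 e5
[3] 0x0e->0x04 len=3 : 1a c5 72
query mem[0x0e]=0x1a, mem[0x19]=0x1a, mem[0x06]=0x72, mem[0x18]=0xb6

MEM[0x0e,0x19,0x06,0x18] = 1a 1a 72 b6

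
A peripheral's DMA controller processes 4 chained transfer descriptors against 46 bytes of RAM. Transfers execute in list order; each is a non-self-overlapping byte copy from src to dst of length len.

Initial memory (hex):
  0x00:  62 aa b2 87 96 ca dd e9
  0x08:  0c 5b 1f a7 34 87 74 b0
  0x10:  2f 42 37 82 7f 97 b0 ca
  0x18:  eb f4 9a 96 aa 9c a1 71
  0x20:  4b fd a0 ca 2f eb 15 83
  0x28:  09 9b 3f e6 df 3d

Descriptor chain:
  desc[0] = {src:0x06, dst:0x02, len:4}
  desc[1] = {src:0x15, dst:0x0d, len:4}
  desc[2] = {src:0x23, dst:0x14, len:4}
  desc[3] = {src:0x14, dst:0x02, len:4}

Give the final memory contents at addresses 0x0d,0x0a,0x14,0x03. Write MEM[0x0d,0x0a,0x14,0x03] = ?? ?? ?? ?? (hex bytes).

D0: mem[0x02..0x05] <- [dd e9 0c 5b]
D1: mem[0x0d..0x10] <- [97 b0 ca eb]
D2: mem[0x14..0x17] <- [ca 2f eb 15]
D3: mem[0x02..0x05] <- [ca 2f eb 15]
query mem[0x0d]=0x97, mem[0x0a]=0x1f, mem[0x14]=0xca, mem[0x03]=0x2f

MEM[0x0d,0x0a,0x14,0x03] = 97 1f ca 2f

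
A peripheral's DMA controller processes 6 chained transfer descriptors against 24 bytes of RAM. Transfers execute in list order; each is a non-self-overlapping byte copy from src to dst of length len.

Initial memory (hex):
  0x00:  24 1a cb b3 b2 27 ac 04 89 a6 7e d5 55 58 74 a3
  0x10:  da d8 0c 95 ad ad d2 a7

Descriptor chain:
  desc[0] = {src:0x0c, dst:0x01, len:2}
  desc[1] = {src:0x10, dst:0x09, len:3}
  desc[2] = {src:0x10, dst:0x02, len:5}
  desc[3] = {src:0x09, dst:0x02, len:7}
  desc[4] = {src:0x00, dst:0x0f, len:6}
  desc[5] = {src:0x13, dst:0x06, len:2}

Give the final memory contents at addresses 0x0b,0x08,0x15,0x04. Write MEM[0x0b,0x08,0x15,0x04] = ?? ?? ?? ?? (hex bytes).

MEM[0x0b,0x08,0x15,0x04] = 0c a3 ad 0c

  after D0: wrote 2B at 0x01 = 5558
  after D1: wrote 3B at 0x09 = dad80c
  after D2: wrote 5B at 0x02 = dad80c95ad
  after D3: wrote 7B at 0x02 = dad80c555874a3
  after D4: wrote 6B at 0x0f = 2455dad80c55
  after D5: wrote 2B at 0x06 = 0c55
query mem[0x0b]=0x0c, mem[0x08]=0xa3, mem[0x15]=0xad, mem[0x04]=0x0c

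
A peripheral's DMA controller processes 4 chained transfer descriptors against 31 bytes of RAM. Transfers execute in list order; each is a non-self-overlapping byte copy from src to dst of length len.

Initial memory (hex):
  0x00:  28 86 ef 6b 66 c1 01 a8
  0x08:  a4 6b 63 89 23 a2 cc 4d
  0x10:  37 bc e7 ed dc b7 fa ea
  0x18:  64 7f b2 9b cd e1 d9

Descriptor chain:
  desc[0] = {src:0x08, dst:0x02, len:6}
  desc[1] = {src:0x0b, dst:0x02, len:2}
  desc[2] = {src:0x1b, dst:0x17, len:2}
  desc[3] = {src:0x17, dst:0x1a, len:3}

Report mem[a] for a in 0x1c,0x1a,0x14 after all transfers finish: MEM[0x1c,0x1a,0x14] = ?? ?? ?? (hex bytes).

MEM[0x1c,0x1a,0x14] = 7f 9b dc

  after D0: wrote 6B at 0x02 = a46b638923a2
  after D1: wrote 2B at 0x02 = 8923
  after D2: wrote 2B at 0x17 = 9bcd
  after D3: wrote 3B at 0x1a = 9bcd7f
query mem[0x1c]=0x7f, mem[0x1a]=0x9b, mem[0x14]=0xdc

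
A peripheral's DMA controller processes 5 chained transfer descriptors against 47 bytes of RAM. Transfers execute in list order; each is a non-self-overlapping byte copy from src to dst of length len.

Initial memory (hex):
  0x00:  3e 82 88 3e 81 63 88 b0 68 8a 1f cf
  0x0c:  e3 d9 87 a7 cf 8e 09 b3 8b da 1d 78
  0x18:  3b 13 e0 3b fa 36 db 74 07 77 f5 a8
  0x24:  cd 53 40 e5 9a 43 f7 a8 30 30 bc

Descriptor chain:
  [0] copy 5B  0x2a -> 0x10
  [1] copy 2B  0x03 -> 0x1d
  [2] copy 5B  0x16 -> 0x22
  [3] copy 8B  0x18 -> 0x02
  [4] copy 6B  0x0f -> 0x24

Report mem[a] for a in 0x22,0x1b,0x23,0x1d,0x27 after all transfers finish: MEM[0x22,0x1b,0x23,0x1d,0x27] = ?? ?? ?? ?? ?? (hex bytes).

D0: mem[0x10..0x14] <- [f7 a8 30 30 bc]
D1: mem[0x1d..0x1e] <- [3e 81]
D2: mem[0x22..0x26] <- [1d 78 3b 13 e0]
D3: mem[0x02..0x09] <- [3b 13 e0 3b fa 3e 81 74]
D4: mem[0x24..0x29] <- [a7 f7 a8 30 30 bc]
query mem[0x22]=0x1d, mem[0x1b]=0x3b, mem[0x23]=0x78, mem[0x1d]=0x3e, mem[0x27]=0x30

MEM[0x22,0x1b,0x23,0x1d,0x27] = 1d 3b 78 3e 30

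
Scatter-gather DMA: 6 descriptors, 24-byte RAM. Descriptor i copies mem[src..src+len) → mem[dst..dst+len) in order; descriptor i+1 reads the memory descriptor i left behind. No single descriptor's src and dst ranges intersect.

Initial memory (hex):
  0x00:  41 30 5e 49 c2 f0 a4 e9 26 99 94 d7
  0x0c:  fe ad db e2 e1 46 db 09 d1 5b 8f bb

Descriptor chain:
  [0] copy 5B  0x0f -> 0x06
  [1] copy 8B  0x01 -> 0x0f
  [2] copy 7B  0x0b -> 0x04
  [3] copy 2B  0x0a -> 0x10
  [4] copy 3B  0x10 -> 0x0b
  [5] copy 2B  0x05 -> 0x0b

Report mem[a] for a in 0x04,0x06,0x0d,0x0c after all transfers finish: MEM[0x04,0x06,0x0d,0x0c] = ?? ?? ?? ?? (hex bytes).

MEM[0x04,0x06,0x0d,0x0c] = d7 ad c2 ad

  after D0: wrote 5B at 0x06 = e2e146db09
  after D1: wrote 8B at 0x0f = 305e49c2f0e2e146
  after D2: wrote 7B at 0x04 = d7feaddb305e49
  after D3: wrote 2B at 0x10 = 49d7
  after D4: wrote 3B at 0x0b = 49d7c2
  after D5: wrote 2B at 0x0b = fead
query mem[0x04]=0xd7, mem[0x06]=0xad, mem[0x0d]=0xc2, mem[0x0c]=0xad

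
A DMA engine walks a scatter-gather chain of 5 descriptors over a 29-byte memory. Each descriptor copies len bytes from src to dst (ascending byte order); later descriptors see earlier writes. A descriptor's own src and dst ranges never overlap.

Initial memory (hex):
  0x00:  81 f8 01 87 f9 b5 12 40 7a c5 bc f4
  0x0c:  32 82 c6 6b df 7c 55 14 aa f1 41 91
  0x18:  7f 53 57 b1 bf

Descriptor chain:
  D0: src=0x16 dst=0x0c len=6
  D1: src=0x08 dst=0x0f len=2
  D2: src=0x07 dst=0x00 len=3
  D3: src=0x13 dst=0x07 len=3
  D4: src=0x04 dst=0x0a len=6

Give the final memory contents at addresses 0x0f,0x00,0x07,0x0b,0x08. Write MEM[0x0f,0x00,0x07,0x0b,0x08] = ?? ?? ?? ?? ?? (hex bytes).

MEM[0x0f,0x00,0x07,0x0b,0x08] = f1 40 14 b5 aa

D0: mem[0x0c..0x11] <- [41 91 7f 53 57 b1]
D1: mem[0x0f..0x10] <- [7a c5]
D2: mem[0x00..0x02] <- [40 7a c5]
D3: mem[0x07..0x09] <- [14 aa f1]
D4: mem[0x0a..0x0f] <- [f9 b5 12 14 aa f1]
query mem[0x0f]=0xf1, mem[0x00]=0x40, mem[0x07]=0x14, mem[0x0b]=0xb5, mem[0x08]=0xaa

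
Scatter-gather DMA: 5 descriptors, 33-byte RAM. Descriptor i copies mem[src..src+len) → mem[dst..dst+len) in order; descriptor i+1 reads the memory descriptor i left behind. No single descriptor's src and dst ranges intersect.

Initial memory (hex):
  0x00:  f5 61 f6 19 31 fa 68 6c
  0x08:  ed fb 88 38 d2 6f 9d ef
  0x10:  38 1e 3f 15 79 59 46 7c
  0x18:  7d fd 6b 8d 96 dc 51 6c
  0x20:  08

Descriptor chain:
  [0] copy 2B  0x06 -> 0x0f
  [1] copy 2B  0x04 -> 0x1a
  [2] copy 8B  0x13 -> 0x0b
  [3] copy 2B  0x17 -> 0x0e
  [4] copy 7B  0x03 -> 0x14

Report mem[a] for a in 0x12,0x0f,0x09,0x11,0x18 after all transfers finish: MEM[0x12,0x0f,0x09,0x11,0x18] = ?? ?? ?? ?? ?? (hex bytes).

MEM[0x12,0x0f,0x09,0x11,0x18] = 31 7d fb fd 6c

[0] 0x06->0x0f len=2 : 68 6c
[1] 0x04->0x1a len=2 : 31 fa
[2] 0x13->0x0b len=8 : 15 79 59 46 7c 7d fd 31
[3] 0x17->0x0e len=2 : 7c 7d
[4] 0x03->0x14 len=7 : 19 31 fa 68 6c ed fb
query mem[0x12]=0x31, mem[0x0f]=0x7d, mem[0x09]=0xfb, mem[0x11]=0xfd, mem[0x18]=0x6c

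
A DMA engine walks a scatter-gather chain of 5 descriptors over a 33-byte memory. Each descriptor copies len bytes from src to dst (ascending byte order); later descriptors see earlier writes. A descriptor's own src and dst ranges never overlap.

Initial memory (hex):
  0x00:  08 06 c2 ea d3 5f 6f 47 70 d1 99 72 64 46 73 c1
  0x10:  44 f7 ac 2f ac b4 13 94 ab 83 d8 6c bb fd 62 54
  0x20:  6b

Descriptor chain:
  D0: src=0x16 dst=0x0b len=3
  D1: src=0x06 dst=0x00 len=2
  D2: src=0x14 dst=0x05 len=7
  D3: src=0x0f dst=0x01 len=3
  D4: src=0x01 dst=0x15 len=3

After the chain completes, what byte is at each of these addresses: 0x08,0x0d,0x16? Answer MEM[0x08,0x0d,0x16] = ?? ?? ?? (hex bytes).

  after D0: wrote 3B at 0x0b = 1394ab
  after D1: wrote 2B at 0x00 = 6f47
  after D2: wrote 7B at 0x05 = acb41394ab83d8
  after D3: wrote 3B at 0x01 = c144f7
  after D4: wrote 3B at 0x15 = c144f7
query mem[0x08]=0x94, mem[0x0d]=0xab, mem[0x16]=0x44

MEM[0x08,0x0d,0x16] = 94 ab 44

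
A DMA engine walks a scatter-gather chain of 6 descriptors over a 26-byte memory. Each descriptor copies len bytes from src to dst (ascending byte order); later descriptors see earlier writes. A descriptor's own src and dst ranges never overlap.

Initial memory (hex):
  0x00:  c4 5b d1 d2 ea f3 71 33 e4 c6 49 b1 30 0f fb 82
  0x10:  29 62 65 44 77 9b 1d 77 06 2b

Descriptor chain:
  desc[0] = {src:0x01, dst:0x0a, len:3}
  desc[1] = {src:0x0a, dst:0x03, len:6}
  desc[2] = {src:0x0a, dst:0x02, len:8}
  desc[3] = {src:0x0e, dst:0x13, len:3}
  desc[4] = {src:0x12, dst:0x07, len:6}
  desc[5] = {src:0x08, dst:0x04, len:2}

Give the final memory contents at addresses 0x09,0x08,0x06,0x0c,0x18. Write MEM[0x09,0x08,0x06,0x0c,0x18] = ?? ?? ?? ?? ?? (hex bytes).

D0: mem[0x0a..0x0c] <- [5b d1 d2]
D1: mem[0x03..0x08] <- [5b d1 d2 0f fb 82]
D2: mem[0x02..0x09] <- [5b d1 d2 0f fb 82 29 62]
D3: mem[0x13..0x15] <- [fb 82 29]
D4: mem[0x07..0x0c] <- [65 fb 82 29 1d 77]
D5: mem[0x04..0x05] <- [fb 82]
query mem[0x09]=0x82, mem[0x08]=0xfb, mem[0x06]=0xfb, mem[0x0c]=0x77, mem[0x18]=0x06

MEM[0x09,0x08,0x06,0x0c,0x18] = 82 fb fb 77 06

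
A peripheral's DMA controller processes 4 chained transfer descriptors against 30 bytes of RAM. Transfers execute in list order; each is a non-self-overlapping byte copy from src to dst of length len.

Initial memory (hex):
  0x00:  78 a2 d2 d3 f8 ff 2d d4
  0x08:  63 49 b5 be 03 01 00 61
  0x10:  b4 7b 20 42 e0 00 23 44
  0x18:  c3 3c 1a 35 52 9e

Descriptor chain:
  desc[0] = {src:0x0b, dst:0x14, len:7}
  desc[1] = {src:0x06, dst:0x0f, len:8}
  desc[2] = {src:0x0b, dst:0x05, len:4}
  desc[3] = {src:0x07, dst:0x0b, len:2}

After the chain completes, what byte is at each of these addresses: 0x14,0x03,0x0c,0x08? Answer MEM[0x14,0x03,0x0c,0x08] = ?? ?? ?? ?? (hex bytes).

MEM[0x14,0x03,0x0c,0x08] = be d3 00 00

#0 dst[0x14+7] := {0xbe,0x03,0x01,0x00,0x61,0xb4,0x7b}
#1 dst[0x0f+8] := {0x2d,0xd4,0x63,0x49,0xb5,0xbe,0x03,0x01}
#2 dst[0x05+4] := {0xbe,0x03,0x01,0x00}
#3 dst[0x0b+2] := {0x01,0x00}
query mem[0x14]=0xbe, mem[0x03]=0xd3, mem[0x0c]=0x00, mem[0x08]=0x00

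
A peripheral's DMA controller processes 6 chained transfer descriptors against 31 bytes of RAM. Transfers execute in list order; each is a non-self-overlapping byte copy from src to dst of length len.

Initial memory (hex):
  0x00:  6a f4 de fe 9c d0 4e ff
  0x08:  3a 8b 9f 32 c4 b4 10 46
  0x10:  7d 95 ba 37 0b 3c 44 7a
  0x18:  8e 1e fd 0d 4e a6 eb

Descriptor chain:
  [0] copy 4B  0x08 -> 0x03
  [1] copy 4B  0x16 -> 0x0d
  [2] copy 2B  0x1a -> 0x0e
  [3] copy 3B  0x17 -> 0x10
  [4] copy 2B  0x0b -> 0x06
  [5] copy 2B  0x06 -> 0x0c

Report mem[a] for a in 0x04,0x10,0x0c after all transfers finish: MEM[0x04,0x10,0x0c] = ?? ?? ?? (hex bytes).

D0: mem[0x03..0x06] <- [3a 8b 9f 32]
D1: mem[0x0d..0x10] <- [44 7a 8e 1e]
D2: mem[0x0e..0x0f] <- [fd 0d]
D3: mem[0x10..0x12] <- [7a 8e 1e]
D4: mem[0x06..0x07] <- [32 c4]
D5: mem[0x0c..0x0d] <- [32 c4]
query mem[0x04]=0x8b, mem[0x10]=0x7a, mem[0x0c]=0x32

MEM[0x04,0x10,0x0c] = 8b 7a 32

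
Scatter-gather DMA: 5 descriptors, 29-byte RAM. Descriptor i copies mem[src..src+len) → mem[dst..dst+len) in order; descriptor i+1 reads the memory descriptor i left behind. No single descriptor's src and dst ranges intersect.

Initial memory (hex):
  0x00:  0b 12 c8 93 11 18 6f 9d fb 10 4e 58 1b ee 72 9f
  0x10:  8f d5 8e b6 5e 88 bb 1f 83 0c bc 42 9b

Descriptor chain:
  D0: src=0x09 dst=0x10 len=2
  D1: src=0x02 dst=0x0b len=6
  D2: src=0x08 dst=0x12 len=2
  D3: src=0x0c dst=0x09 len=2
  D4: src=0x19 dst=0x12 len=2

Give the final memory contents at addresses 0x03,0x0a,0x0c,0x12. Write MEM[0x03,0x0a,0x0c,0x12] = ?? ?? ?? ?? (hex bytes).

MEM[0x03,0x0a,0x0c,0x12] = 93 11 93 0c

D0: mem[0x10..0x11] <- [10 4e]
D1: mem[0x0b..0x10] <- [c8 93 11 18 6f 9d]
D2: mem[0x12..0x13] <- [fb 10]
D3: mem[0x09..0x0a] <- [93 11]
D4: mem[0x12..0x13] <- [0c bc]
query mem[0x03]=0x93, mem[0x0a]=0x11, mem[0x0c]=0x93, mem[0x12]=0x0c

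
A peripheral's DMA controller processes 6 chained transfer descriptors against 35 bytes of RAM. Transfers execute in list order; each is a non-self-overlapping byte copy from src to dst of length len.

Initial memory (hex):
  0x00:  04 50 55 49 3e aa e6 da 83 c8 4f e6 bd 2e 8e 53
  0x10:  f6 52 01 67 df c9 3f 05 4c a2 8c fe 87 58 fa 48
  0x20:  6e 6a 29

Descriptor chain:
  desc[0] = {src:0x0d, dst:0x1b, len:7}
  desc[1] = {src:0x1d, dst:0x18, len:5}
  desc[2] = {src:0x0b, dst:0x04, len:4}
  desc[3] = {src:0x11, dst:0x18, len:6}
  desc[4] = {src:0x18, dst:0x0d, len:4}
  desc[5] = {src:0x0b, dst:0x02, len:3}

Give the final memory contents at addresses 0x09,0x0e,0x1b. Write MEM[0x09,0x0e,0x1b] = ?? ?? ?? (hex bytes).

  after D0: wrote 7B at 0x1b = 2e8e53f6520167
  after D1: wrote 5B at 0x18 = 53f6520167
  after D2: wrote 4B at 0x04 = e6bd2e8e
  after D3: wrote 6B at 0x18 = 520167dfc93f
  after D4: wrote 4B at 0x0d = 520167df
  after D5: wrote 3B at 0x02 = e6bd52
query mem[0x09]=0xc8, mem[0x0e]=0x01, mem[0x1b]=0xdf

MEM[0x09,0x0e,0x1b] = c8 01 df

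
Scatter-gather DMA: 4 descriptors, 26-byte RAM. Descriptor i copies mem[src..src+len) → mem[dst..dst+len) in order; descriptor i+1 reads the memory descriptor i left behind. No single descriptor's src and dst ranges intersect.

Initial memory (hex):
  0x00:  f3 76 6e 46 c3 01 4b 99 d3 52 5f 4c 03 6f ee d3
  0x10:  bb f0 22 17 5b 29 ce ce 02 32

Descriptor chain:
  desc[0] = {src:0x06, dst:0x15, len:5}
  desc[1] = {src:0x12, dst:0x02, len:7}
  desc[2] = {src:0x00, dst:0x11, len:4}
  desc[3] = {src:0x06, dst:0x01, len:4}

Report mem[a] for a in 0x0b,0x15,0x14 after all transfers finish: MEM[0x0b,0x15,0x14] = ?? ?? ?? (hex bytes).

MEM[0x0b,0x15,0x14] = 4c 4b 17

[0] 0x06->0x15 len=5 : 4b 99 d3 52 5f
[1] 0x12->0x02 len=7 : 22 17 5b 4b 99 d3 52
[2] 0x00->0x11 len=4 : f3 76 22 17
[3] 0x06->0x01 len=4 : 99 d3 52 52
query mem[0x0b]=0x4c, mem[0x15]=0x4b, mem[0x14]=0x17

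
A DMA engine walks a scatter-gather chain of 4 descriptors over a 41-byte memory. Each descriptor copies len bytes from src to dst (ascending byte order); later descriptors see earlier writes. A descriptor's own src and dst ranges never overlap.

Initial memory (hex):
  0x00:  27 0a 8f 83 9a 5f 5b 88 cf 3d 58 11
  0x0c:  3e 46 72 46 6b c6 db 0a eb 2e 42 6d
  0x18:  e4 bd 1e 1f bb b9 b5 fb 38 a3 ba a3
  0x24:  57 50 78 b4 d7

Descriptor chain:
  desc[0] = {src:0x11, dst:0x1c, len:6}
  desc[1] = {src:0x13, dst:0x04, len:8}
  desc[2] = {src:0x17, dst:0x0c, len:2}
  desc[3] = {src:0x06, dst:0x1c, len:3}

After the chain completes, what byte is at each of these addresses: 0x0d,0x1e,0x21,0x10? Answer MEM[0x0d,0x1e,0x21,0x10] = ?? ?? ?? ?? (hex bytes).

MEM[0x0d,0x1e,0x21,0x10] = e4 6d 42 6b

#0 dst[0x1c+6] := {0xc6,0xdb,0x0a,0xeb,0x2e,0x42}
#1 dst[0x04+8] := {0x0a,0xeb,0x2e,0x42,0x6d,0xe4,0xbd,0x1e}
#2 dst[0x0c+2] := {0x6d,0xe4}
#3 dst[0x1c+3] := {0x2e,0x42,0x6d}
query mem[0x0d]=0xe4, mem[0x1e]=0x6d, mem[0x21]=0x42, mem[0x10]=0x6b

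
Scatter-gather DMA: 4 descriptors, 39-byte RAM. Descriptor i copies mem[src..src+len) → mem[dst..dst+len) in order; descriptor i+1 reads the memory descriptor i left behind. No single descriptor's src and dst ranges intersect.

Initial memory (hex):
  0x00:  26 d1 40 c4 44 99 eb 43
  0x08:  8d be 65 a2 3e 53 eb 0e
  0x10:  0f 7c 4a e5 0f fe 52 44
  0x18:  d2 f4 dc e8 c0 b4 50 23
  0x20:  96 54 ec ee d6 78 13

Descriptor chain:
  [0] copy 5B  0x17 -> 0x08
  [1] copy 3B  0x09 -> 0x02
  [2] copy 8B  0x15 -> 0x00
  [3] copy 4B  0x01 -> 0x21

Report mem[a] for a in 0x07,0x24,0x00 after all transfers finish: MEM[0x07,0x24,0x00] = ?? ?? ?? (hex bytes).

#0 dst[0x08+5] := {0x44,0xd2,0xf4,0xdc,0xe8}
#1 dst[0x02+3] := {0xd2,0xf4,0xdc}
#2 dst[0x00+8] := {0xfe,0x52,0x44,0xd2,0xf4,0xdc,0xe8,0xc0}
#3 dst[0x21+4] := {0x52,0x44,0xd2,0xf4}
query mem[0x07]=0xc0, mem[0x24]=0xf4, mem[0x00]=0xfe

MEM[0x07,0x24,0x00] = c0 f4 fe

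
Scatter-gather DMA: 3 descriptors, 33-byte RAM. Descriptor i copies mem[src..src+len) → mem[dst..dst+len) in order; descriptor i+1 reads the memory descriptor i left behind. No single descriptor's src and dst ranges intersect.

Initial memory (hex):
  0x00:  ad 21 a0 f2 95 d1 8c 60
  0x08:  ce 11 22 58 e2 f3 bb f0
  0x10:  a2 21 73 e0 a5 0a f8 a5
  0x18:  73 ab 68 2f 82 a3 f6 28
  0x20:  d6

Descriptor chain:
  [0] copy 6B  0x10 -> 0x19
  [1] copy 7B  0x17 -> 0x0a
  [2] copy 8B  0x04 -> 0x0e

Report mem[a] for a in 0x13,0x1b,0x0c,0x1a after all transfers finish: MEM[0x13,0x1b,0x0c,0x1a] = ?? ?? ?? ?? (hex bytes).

MEM[0x13,0x1b,0x0c,0x1a] = 11 73 a2 21

  after D0: wrote 6B at 0x19 = a22173e0a50a
  after D1: wrote 7B at 0x0a = a573a22173e0a5
  after D2: wrote 8B at 0x0e = 95d18c60ce11a573
query mem[0x13]=0x11, mem[0x1b]=0x73, mem[0x0c]=0xa2, mem[0x1a]=0x21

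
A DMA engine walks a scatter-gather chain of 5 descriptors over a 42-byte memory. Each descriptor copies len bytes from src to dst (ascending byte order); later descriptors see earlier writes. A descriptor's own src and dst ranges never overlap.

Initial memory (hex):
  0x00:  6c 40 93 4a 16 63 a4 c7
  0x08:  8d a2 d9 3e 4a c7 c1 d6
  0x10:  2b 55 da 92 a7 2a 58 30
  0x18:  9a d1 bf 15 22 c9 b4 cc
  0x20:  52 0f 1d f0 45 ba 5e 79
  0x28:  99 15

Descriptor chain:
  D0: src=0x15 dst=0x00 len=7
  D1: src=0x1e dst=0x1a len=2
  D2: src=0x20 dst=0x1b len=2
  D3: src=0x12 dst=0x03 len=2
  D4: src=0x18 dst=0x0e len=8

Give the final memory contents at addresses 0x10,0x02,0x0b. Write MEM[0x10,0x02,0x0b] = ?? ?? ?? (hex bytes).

MEM[0x10,0x02,0x0b] = b4 30 3e

[0] 0x15->0x00 len=7 : 2a 58 30 9a d1 bf 15
[1] 0x1e->0x1a len=2 : b4 cc
[2] 0x20->0x1b len=2 : 52 0f
[3] 0x12->0x03 len=2 : da 92
[4] 0x18->0x0e len=8 : 9a d1 b4 52 0f c9 b4 cc
query mem[0x10]=0xb4, mem[0x02]=0x30, mem[0x0b]=0x3e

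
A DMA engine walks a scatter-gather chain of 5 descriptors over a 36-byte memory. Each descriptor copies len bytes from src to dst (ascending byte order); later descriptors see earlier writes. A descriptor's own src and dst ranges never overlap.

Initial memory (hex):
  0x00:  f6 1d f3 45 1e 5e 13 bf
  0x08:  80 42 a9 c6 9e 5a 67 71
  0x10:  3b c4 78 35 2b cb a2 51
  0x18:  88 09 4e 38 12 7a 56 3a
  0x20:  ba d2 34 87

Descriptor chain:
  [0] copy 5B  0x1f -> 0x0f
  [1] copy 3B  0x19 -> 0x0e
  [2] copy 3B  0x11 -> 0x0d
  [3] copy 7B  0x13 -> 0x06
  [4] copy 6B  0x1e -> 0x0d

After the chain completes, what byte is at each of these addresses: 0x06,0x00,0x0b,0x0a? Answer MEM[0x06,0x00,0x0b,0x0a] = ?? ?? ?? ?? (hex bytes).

D0: mem[0x0f..0x13] <- [3a ba d2 34 87]
D1: mem[0x0e..0x10] <- [09 4e 38]
D2: mem[0x0d..0x0f] <- [d2 34 87]
D3: mem[0x06..0x0c] <- [87 2b cb a2 51 88 09]
D4: mem[0x0d..0x12] <- [56 3a ba d2 34 87]
query mem[0x06]=0x87, mem[0x00]=0xf6, mem[0x0b]=0x88, mem[0x0a]=0x51

MEM[0x06,0x00,0x0b,0x0a] = 87 f6 88 51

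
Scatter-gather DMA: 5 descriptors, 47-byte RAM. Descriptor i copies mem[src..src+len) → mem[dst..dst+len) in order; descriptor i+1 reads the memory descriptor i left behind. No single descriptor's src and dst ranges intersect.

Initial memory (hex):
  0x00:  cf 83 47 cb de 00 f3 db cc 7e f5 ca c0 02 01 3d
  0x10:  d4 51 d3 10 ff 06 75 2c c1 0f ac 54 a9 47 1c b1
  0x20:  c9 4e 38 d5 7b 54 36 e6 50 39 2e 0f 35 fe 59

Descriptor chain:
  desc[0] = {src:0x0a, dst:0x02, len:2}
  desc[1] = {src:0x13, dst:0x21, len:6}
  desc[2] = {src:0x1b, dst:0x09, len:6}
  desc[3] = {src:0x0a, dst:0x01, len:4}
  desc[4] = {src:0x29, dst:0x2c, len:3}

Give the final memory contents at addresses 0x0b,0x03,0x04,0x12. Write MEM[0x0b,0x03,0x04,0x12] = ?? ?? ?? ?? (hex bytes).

#0 dst[0x02+2] := {0xf5,0xca}
#1 dst[0x21+6] := {0x10,0xff,0x06,0x75,0x2c,0xc1}
#2 dst[0x09+6] := {0x54,0xa9,0x47,0x1c,0xb1,0xc9}
#3 dst[0x01+4] := {0xa9,0x47,0x1c,0xb1}
#4 dst[0x2c+3] := {0x39,0x2e,0x0f}
query mem[0x0b]=0x47, mem[0x03]=0x1c, mem[0x04]=0xb1, mem[0x12]=0xd3

MEM[0x0b,0x03,0x04,0x12] = 47 1c b1 d3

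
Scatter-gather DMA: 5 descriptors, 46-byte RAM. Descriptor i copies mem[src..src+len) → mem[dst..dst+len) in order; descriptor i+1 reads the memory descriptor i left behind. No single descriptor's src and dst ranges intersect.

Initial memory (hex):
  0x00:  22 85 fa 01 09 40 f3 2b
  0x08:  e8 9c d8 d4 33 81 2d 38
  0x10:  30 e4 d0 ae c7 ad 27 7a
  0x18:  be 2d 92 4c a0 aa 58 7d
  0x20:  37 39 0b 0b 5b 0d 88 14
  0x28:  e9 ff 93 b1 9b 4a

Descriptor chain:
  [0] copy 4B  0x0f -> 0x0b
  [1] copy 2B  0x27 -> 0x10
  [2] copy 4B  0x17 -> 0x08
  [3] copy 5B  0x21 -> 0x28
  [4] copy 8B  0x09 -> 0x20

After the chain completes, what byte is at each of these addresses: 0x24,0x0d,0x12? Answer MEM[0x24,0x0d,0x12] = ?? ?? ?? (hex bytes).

MEM[0x24,0x0d,0x12] = e4 e4 d0

[0] 0x0f->0x0b len=4 : 38 30 e4 d0
[1] 0x27->0x10 len=2 : 14 e9
[2] 0x17->0x08 len=4 : 7a be 2d 92
[3] 0x21->0x28 len=5 : 39 0b 0b 5b 0d
[4] 0x09->0x20 len=8 : be 2d 92 30 e4 d0 38 14
query mem[0x24]=0xe4, mem[0x0d]=0xe4, mem[0x12]=0xd0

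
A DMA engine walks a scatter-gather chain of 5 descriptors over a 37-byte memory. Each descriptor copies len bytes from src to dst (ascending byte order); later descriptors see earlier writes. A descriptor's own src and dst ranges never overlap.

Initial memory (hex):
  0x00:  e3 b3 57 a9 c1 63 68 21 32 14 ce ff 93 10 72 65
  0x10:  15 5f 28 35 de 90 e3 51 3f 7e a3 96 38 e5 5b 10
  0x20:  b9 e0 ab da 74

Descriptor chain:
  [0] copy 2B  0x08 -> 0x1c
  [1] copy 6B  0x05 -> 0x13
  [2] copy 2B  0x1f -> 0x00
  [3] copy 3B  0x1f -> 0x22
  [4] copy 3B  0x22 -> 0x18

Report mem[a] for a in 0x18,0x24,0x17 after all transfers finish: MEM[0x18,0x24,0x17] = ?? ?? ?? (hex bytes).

  after D0: wrote 2B at 0x1c = 3214
  after D1: wrote 6B at 0x13 = 6368213214ce
  after D2: wrote 2B at 0x00 = 10b9
  after D3: wrote 3B at 0x22 = 10b9e0
  after D4: wrote 3B at 0x18 = 10b9e0
query mem[0x18]=0x10, mem[0x24]=0xe0, mem[0x17]=0x14

MEM[0x18,0x24,0x17] = 10 e0 14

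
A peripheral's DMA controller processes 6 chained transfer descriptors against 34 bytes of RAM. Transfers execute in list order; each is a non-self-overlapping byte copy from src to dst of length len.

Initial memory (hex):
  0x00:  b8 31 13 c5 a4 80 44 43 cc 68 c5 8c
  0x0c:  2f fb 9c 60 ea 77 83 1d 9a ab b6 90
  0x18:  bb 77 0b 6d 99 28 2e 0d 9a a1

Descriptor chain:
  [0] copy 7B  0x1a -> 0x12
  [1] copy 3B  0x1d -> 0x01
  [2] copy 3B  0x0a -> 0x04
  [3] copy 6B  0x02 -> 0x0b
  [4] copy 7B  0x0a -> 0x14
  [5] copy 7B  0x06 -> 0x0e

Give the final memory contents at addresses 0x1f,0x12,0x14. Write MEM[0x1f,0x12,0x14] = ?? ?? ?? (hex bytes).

MEM[0x1f,0x12,0x14] = 0d c5 0d

#0 dst[0x12+7] := {0x0b,0x6d,0x99,0x28,0x2e,0x0d,0x9a}
#1 dst[0x01+3] := {0x28,0x2e,0x0d}
#2 dst[0x04+3] := {0xc5,0x8c,0x2f}
#3 dst[0x0b+6] := {0x2e,0x0d,0xc5,0x8c,0x2f,0x43}
#4 dst[0x14+7] := {0xc5,0x2e,0x0d,0xc5,0x8c,0x2f,0x43}
#5 dst[0x0e+7] := {0x2f,0x43,0xcc,0x68,0xc5,0x2e,0x0d}
query mem[0x1f]=0x0d, mem[0x12]=0xc5, mem[0x14]=0x0d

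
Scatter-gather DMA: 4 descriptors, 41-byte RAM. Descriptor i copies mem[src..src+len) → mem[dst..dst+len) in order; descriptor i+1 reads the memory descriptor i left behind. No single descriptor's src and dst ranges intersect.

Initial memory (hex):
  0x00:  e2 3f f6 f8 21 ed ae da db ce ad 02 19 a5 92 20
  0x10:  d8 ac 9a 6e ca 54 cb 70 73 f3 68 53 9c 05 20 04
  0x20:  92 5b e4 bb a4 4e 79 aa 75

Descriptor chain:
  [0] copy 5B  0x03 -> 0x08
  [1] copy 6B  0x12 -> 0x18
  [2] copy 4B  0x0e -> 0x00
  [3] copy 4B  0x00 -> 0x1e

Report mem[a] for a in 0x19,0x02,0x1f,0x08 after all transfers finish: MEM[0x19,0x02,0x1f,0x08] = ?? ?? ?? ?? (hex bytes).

  after D0: wrote 5B at 0x08 = f821edaeda
  after D1: wrote 6B at 0x18 = 9a6eca54cb70
  after D2: wrote 4B at 0x00 = 9220d8ac
  after D3: wrote 4B at 0x1e = 9220d8ac
query mem[0x19]=0x6e, mem[0x02]=0xd8, mem[0x1f]=0x20, mem[0x08]=0xf8

MEM[0x19,0x02,0x1f,0x08] = 6e d8 20 f8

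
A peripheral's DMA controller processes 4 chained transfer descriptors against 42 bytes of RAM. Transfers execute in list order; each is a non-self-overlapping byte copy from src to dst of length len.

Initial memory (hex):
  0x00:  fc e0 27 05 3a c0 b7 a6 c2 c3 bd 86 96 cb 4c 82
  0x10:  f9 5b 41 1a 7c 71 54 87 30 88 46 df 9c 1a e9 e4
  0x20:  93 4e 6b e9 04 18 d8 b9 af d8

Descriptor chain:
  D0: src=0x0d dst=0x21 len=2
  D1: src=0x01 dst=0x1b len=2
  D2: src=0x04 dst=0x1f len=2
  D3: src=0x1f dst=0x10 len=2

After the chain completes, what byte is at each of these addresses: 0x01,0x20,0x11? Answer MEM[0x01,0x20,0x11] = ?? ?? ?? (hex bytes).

MEM[0x01,0x20,0x11] = e0 c0 c0

  after D0: wrote 2B at 0x21 = cb4c
  after D1: wrote 2B at 0x1b = e027
  after D2: wrote 2B at 0x1f = 3ac0
  after D3: wrote 2B at 0x10 = 3ac0
query mem[0x01]=0xe0, mem[0x20]=0xc0, mem[0x11]=0xc0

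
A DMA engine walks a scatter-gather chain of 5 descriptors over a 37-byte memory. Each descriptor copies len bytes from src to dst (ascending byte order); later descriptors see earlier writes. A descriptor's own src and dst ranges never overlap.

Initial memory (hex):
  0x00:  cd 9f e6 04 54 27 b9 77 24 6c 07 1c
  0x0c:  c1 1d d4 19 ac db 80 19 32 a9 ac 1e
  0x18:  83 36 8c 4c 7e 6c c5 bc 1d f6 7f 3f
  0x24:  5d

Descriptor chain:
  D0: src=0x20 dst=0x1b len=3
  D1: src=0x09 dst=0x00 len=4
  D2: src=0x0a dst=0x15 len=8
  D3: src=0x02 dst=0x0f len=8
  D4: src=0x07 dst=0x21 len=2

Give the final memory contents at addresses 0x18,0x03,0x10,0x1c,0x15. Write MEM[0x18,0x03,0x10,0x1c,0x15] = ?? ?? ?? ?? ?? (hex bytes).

[0] 0x20->0x1b len=3 : 1d f6 7f
[1] 0x09->0x00 len=4 : 6c 07 1c c1
[2] 0x0a->0x15 len=8 : 07 1c c1 1d d4 19 ac db
[3] 0x02->0x0f len=8 : 1c c1 54 27 b9 77 24 6c
[4] 0x07->0x21 len=2 : 77 24
query mem[0x18]=0x1d, mem[0x03]=0xc1, mem[0x10]=0xc1, mem[0x1c]=0xdb, mem[0x15]=0x24

MEM[0x18,0x03,0x10,0x1c,0x15] = 1d c1 c1 db 24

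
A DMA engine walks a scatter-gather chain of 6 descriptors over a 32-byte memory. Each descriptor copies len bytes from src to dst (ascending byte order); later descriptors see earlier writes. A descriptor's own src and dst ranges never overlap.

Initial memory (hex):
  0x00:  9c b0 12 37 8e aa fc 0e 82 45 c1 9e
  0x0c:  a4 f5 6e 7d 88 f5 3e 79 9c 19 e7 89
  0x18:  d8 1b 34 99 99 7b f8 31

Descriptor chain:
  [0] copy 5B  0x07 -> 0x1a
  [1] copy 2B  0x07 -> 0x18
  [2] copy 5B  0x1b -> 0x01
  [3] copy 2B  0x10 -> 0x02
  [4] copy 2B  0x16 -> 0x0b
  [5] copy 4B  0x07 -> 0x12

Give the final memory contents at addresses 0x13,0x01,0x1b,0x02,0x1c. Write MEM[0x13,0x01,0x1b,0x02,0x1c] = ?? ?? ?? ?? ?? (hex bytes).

MEM[0x13,0x01,0x1b,0x02,0x1c] = 82 82 82 88 45

  after D0: wrote 5B at 0x1a = 0e8245c19e
  after D1: wrote 2B at 0x18 = 0e82
  after D2: wrote 5B at 0x01 = 8245c19e31
  after D3: wrote 2B at 0x02 = 88f5
  after D4: wrote 2B at 0x0b = e789
  after D5: wrote 4B at 0x12 = 0e8245c1
query mem[0x13]=0x82, mem[0x01]=0x82, mem[0x1b]=0x82, mem[0x02]=0x88, mem[0x1c]=0x45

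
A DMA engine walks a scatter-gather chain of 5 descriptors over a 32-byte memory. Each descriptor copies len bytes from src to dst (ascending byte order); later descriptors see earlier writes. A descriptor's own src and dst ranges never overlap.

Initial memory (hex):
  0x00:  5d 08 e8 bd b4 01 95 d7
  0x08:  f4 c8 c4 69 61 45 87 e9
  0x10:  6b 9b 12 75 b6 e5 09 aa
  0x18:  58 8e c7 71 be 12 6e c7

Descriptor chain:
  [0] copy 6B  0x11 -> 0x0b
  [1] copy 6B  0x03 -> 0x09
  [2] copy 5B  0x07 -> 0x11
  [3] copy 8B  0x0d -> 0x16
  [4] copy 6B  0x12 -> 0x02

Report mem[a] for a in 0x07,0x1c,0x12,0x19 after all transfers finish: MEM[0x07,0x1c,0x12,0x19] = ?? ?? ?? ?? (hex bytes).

MEM[0x07,0x1c,0x12,0x19] = f4 bd f4 09

  after D0: wrote 6B at 0x0b = 9b1275b6e509
  after D1: wrote 6B at 0x09 = bdb40195d7f4
  after D2: wrote 5B at 0x11 = d7f4bdb401
  after D3: wrote 8B at 0x16 = d7f4e509d7f4bdb4
  after D4: wrote 6B at 0x02 = f4bdb401d7f4
query mem[0x07]=0xf4, mem[0x1c]=0xbd, mem[0x12]=0xf4, mem[0x19]=0x09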